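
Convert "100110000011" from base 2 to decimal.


Input: "100110000011" in base 2
Positional expansion:
  Digit '1' (value 1) x 2^11 = 2048
  Digit '0' (value 0) x 2^10 = 0
  Digit '0' (value 0) x 2^9 = 0
  Digit '1' (value 1) x 2^8 = 256
  Digit '1' (value 1) x 2^7 = 128
  Digit '0' (value 0) x 2^6 = 0
  Digit '0' (value 0) x 2^5 = 0
  Digit '0' (value 0) x 2^4 = 0
  Digit '0' (value 0) x 2^3 = 0
  Digit '0' (value 0) x 2^2 = 0
  Digit '1' (value 1) x 2^1 = 2
  Digit '1' (value 1) x 2^0 = 1
Sum = 2435

2435


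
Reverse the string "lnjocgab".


Input: lnjocgab
Reading characters right to left:
  Position 7: 'b'
  Position 6: 'a'
  Position 5: 'g'
  Position 4: 'c'
  Position 3: 'o'
  Position 2: 'j'
  Position 1: 'n'
  Position 0: 'l'
Reversed: bagcojnl

bagcojnl


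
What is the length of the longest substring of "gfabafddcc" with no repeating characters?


Input: "gfabafddcc"
Sliding window (track last position of each char):
  Position 0 ('g'): window [0,0] length 1 -- new best
  Position 1 ('f'): window [0,1] length 2 -- new best
  Position 2 ('a'): window [0,2] length 3 -- new best
  Position 3 ('b'): window [0,3] length 4 -- new best
  Position 4 ('a'): repeat (last at 2), move window start to 3
  Position 4 ('a'): window [3,4] length 2
  Position 5 ('f'): window [3,5] length 3
  Position 6 ('d'): window [3,6] length 4
  Position 7 ('d'): repeat (last at 6), move window start to 7
  Position 7 ('d'): window [7,7] length 1
  Position 8 ('c'): window [7,8] length 2
  Position 9 ('c'): repeat (last at 8), move window start to 9
  Position 9 ('c'): window [9,9] length 1
Longest substring with no repeats: "gfab" with length 4

4


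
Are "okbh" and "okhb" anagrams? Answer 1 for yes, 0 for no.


Strings: "okbh", "okhb"
Sorted first:  bhko
Sorted second: bhko
Sorted forms match => anagrams

1


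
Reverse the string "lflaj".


Input: lflaj
Reading characters right to left:
  Position 4: 'j'
  Position 3: 'a'
  Position 2: 'l'
  Position 1: 'f'
  Position 0: 'l'
Reversed: jalfl

jalfl


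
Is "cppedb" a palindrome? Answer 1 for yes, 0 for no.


Input: cppedb
Reversed: bdeppc
  Compare pos 0 ('c') with pos 5 ('b'): MISMATCH
  Compare pos 1 ('p') with pos 4 ('d'): MISMATCH
  Compare pos 2 ('p') with pos 3 ('e'): MISMATCH
Result: not a palindrome

0


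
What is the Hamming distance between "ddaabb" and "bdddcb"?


Comparing "ddaabb" and "bdddcb" position by position:
  Position 0: 'd' vs 'b' => differ
  Position 1: 'd' vs 'd' => same
  Position 2: 'a' vs 'd' => differ
  Position 3: 'a' vs 'd' => differ
  Position 4: 'b' vs 'c' => differ
  Position 5: 'b' vs 'b' => same
Total differences (Hamming distance): 4

4


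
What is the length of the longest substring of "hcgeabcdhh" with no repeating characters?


Input: "hcgeabcdhh"
Sliding window (track last position of each char):
  Position 0 ('h'): window [0,0] length 1 -- new best
  Position 1 ('c'): window [0,1] length 2 -- new best
  Position 2 ('g'): window [0,2] length 3 -- new best
  Position 3 ('e'): window [0,3] length 4 -- new best
  Position 4 ('a'): window [0,4] length 5 -- new best
  Position 5 ('b'): window [0,5] length 6 -- new best
  Position 6 ('c'): repeat (last at 1), move window start to 2
  Position 6 ('c'): window [2,6] length 5
  Position 7 ('d'): window [2,7] length 6
  Position 8 ('h'): window [2,8] length 7 -- new best
  Position 9 ('h'): repeat (last at 8), move window start to 9
  Position 9 ('h'): window [9,9] length 1
Longest substring with no repeats: "geabcdh" with length 7

7


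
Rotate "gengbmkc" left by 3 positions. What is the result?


Input: "gengbmkc", rotate left by 3
First 3 characters: "gen"
Remaining characters: "gbmkc"
Concatenate remaining + first: "gbmkc" + "gen" = "gbmkcgen"

gbmkcgen


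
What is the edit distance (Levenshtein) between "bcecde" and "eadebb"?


Computing edit distance: "bcecde" -> "eadebb"
DP table:
           e    a    d    e    b    b
      0    1    2    3    4    5    6
  b   1    1    2    3    4    4    5
  c   2    2    2    3    4    5    5
  e   3    2    3    3    3    4    5
  c   4    3    3    4    4    4    5
  d   5    4    4    3    4    5    5
  e   6    5    5    4    3    4    5
Edit distance = dp[6][6] = 5

5


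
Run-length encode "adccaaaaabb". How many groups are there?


Input: adccaaaaabb
Scanning for consecutive runs:
  Group 1: 'a' x 1 (positions 0-0)
  Group 2: 'd' x 1 (positions 1-1)
  Group 3: 'c' x 2 (positions 2-3)
  Group 4: 'a' x 5 (positions 4-8)
  Group 5: 'b' x 2 (positions 9-10)
Total groups: 5

5


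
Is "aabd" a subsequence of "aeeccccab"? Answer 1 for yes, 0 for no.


Check if "aabd" is a subsequence of "aeeccccab"
Greedy scan:
  Position 0 ('a'): matches sub[0] = 'a'
  Position 1 ('e'): no match needed
  Position 2 ('e'): no match needed
  Position 3 ('c'): no match needed
  Position 4 ('c'): no match needed
  Position 5 ('c'): no match needed
  Position 6 ('c'): no match needed
  Position 7 ('a'): matches sub[1] = 'a'
  Position 8 ('b'): matches sub[2] = 'b'
Only matched 3/4 characters => not a subsequence

0


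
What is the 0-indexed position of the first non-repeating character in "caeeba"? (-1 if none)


Input: caeeba
Character frequencies:
  'a': 2
  'b': 1
  'c': 1
  'e': 2
Scanning left to right for freq == 1:
  Position 0 ('c'): unique! => answer = 0

0


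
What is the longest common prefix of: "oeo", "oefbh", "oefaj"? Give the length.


Words: oeo, oefbh, oefaj
  Position 0: all 'o' => match
  Position 1: all 'e' => match
  Position 2: ('o', 'f', 'f') => mismatch, stop
LCP = "oe" (length 2)

2


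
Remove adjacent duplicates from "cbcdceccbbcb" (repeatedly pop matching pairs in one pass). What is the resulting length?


Input: cbcdceccbbcb
Stack-based adjacent duplicate removal:
  Read 'c': push. Stack: c
  Read 'b': push. Stack: cb
  Read 'c': push. Stack: cbc
  Read 'd': push. Stack: cbcd
  Read 'c': push. Stack: cbcdc
  Read 'e': push. Stack: cbcdce
  Read 'c': push. Stack: cbcdcec
  Read 'c': matches stack top 'c' => pop. Stack: cbcdce
  Read 'b': push. Stack: cbcdceb
  Read 'b': matches stack top 'b' => pop. Stack: cbcdce
  Read 'c': push. Stack: cbcdcec
  Read 'b': push. Stack: cbcdcecb
Final stack: "cbcdcecb" (length 8)

8


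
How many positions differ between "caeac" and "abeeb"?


Comparing "caeac" and "abeeb" position by position:
  Position 0: 'c' vs 'a' => DIFFER
  Position 1: 'a' vs 'b' => DIFFER
  Position 2: 'e' vs 'e' => same
  Position 3: 'a' vs 'e' => DIFFER
  Position 4: 'c' vs 'b' => DIFFER
Positions that differ: 4

4


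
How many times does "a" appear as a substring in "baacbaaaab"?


Searching for "a" in "baacbaaaab"
Scanning each position:
  Position 0: "b" => no
  Position 1: "a" => MATCH
  Position 2: "a" => MATCH
  Position 3: "c" => no
  Position 4: "b" => no
  Position 5: "a" => MATCH
  Position 6: "a" => MATCH
  Position 7: "a" => MATCH
  Position 8: "a" => MATCH
  Position 9: "b" => no
Total occurrences: 6

6


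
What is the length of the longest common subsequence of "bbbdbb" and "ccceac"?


LCS of "bbbdbb" and "ccceac"
DP table:
           c    c    c    e    a    c
      0    0    0    0    0    0    0
  b   0    0    0    0    0    0    0
  b   0    0    0    0    0    0    0
  b   0    0    0    0    0    0    0
  d   0    0    0    0    0    0    0
  b   0    0    0    0    0    0    0
  b   0    0    0    0    0    0    0
LCS length = dp[6][6] = 0

0


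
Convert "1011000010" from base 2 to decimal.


Input: "1011000010" in base 2
Positional expansion:
  Digit '1' (value 1) x 2^9 = 512
  Digit '0' (value 0) x 2^8 = 0
  Digit '1' (value 1) x 2^7 = 128
  Digit '1' (value 1) x 2^6 = 64
  Digit '0' (value 0) x 2^5 = 0
  Digit '0' (value 0) x 2^4 = 0
  Digit '0' (value 0) x 2^3 = 0
  Digit '0' (value 0) x 2^2 = 0
  Digit '1' (value 1) x 2^1 = 2
  Digit '0' (value 0) x 2^0 = 0
Sum = 706

706


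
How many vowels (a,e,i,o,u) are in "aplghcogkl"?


Input: aplghcogkl
Checking each character:
  'a' at position 0: vowel (running total: 1)
  'p' at position 1: consonant
  'l' at position 2: consonant
  'g' at position 3: consonant
  'h' at position 4: consonant
  'c' at position 5: consonant
  'o' at position 6: vowel (running total: 2)
  'g' at position 7: consonant
  'k' at position 8: consonant
  'l' at position 9: consonant
Total vowels: 2

2


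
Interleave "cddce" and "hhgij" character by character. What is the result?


Interleaving "cddce" and "hhgij":
  Position 0: 'c' from first, 'h' from second => "ch"
  Position 1: 'd' from first, 'h' from second => "dh"
  Position 2: 'd' from first, 'g' from second => "dg"
  Position 3: 'c' from first, 'i' from second => "ci"
  Position 4: 'e' from first, 'j' from second => "ej"
Result: chdhdgciej

chdhdgciej


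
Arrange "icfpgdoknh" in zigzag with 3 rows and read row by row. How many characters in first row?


Zigzag "icfpgdoknh" into 3 rows:
Placing characters:
  'i' => row 0
  'c' => row 1
  'f' => row 2
  'p' => row 1
  'g' => row 0
  'd' => row 1
  'o' => row 2
  'k' => row 1
  'n' => row 0
  'h' => row 1
Rows:
  Row 0: "ign"
  Row 1: "cpdkh"
  Row 2: "fo"
First row length: 3

3


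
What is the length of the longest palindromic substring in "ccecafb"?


Input: "ccecafb"
Checking substrings for palindromes:
  [1:4] "cec" (len 3) => palindrome
  [0:2] "cc" (len 2) => palindrome
Longest palindromic substring: "cec" with length 3

3


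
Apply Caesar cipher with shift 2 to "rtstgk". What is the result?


Caesar cipher: shift "rtstgk" by 2
  'r' (pos 17) + 2 = pos 19 = 't'
  't' (pos 19) + 2 = pos 21 = 'v'
  's' (pos 18) + 2 = pos 20 = 'u'
  't' (pos 19) + 2 = pos 21 = 'v'
  'g' (pos 6) + 2 = pos 8 = 'i'
  'k' (pos 10) + 2 = pos 12 = 'm'
Result: tvuvim

tvuvim


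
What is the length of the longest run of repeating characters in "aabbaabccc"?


Input: "aabbaabccc"
Scanning for longest run:
  Position 1 ('a'): continues run of 'a', length=2
  Position 2 ('b'): new char, reset run to 1
  Position 3 ('b'): continues run of 'b', length=2
  Position 4 ('a'): new char, reset run to 1
  Position 5 ('a'): continues run of 'a', length=2
  Position 6 ('b'): new char, reset run to 1
  Position 7 ('c'): new char, reset run to 1
  Position 8 ('c'): continues run of 'c', length=2
  Position 9 ('c'): continues run of 'c', length=3
Longest run: 'c' with length 3

3


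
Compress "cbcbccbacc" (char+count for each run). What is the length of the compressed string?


Input: cbcbccbacc
Runs:
  'c' x 1 => "c1"
  'b' x 1 => "b1"
  'c' x 1 => "c1"
  'b' x 1 => "b1"
  'c' x 2 => "c2"
  'b' x 1 => "b1"
  'a' x 1 => "a1"
  'c' x 2 => "c2"
Compressed: "c1b1c1b1c2b1a1c2"
Compressed length: 16

16


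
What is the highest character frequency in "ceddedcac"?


Input: ceddedcac
Character counts:
  'a': 1
  'c': 3
  'd': 3
  'e': 2
Maximum frequency: 3

3


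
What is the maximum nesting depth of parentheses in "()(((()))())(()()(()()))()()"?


Input: "()(((()))())(()()(()()))()()"
Tracking depth:
  Position 0 '(': depth becomes 1
  Position 1 ')': depth becomes 0
  Position 2 '(': depth becomes 1
  Position 3 '(': depth becomes 2
  Position 4 '(': depth becomes 3
  Position 5 '(': depth becomes 4
  Position 6 ')': depth becomes 3
  Position 7 ')': depth becomes 2
  Position 8 ')': depth becomes 1
  Position 9 '(': depth becomes 2
  Position 10 ')': depth becomes 1
  Position 11 ')': depth becomes 0
  Position 12 '(': depth becomes 1
  Position 13 '(': depth becomes 2
  Position 14 ')': depth becomes 1
  Position 15 '(': depth becomes 2
  Position 16 ')': depth becomes 1
  Position 17 '(': depth becomes 2
  Position 18 '(': depth becomes 3
  Position 19 ')': depth becomes 2
  Position 20 '(': depth becomes 3
  Position 21 ')': depth becomes 2
  Position 22 ')': depth becomes 1
  Position 23 ')': depth becomes 0
  Position 24 '(': depth becomes 1
  Position 25 ')': depth becomes 0
  Position 26 '(': depth becomes 1
  Position 27 ')': depth becomes 0
Maximum depth reached: 4

4


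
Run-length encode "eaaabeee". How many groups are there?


Input: eaaabeee
Scanning for consecutive runs:
  Group 1: 'e' x 1 (positions 0-0)
  Group 2: 'a' x 3 (positions 1-3)
  Group 3: 'b' x 1 (positions 4-4)
  Group 4: 'e' x 3 (positions 5-7)
Total groups: 4

4


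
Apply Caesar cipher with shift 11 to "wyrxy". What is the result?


Caesar cipher: shift "wyrxy" by 11
  'w' (pos 22) + 11 = pos 7 = 'h'
  'y' (pos 24) + 11 = pos 9 = 'j'
  'r' (pos 17) + 11 = pos 2 = 'c'
  'x' (pos 23) + 11 = pos 8 = 'i'
  'y' (pos 24) + 11 = pos 9 = 'j'
Result: hjcij

hjcij


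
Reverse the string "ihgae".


Input: ihgae
Reading characters right to left:
  Position 4: 'e'
  Position 3: 'a'
  Position 2: 'g'
  Position 1: 'h'
  Position 0: 'i'
Reversed: eaghi

eaghi


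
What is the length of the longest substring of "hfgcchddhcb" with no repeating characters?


Input: "hfgcchddhcb"
Sliding window (track last position of each char):
  Position 0 ('h'): window [0,0] length 1 -- new best
  Position 1 ('f'): window [0,1] length 2 -- new best
  Position 2 ('g'): window [0,2] length 3 -- new best
  Position 3 ('c'): window [0,3] length 4 -- new best
  Position 4 ('c'): repeat (last at 3), move window start to 4
  Position 4 ('c'): window [4,4] length 1
  Position 5 ('h'): window [4,5] length 2
  Position 6 ('d'): window [4,6] length 3
  Position 7 ('d'): repeat (last at 6), move window start to 7
  Position 7 ('d'): window [7,7] length 1
  Position 8 ('h'): window [7,8] length 2
  Position 9 ('c'): window [7,9] length 3
  Position 10 ('b'): window [7,10] length 4
Longest substring with no repeats: "hfgc" with length 4

4


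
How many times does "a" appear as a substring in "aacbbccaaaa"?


Searching for "a" in "aacbbccaaaa"
Scanning each position:
  Position 0: "a" => MATCH
  Position 1: "a" => MATCH
  Position 2: "c" => no
  Position 3: "b" => no
  Position 4: "b" => no
  Position 5: "c" => no
  Position 6: "c" => no
  Position 7: "a" => MATCH
  Position 8: "a" => MATCH
  Position 9: "a" => MATCH
  Position 10: "a" => MATCH
Total occurrences: 6

6


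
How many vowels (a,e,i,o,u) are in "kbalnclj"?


Input: kbalnclj
Checking each character:
  'k' at position 0: consonant
  'b' at position 1: consonant
  'a' at position 2: vowel (running total: 1)
  'l' at position 3: consonant
  'n' at position 4: consonant
  'c' at position 5: consonant
  'l' at position 6: consonant
  'j' at position 7: consonant
Total vowels: 1

1


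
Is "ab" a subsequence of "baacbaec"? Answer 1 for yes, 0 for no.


Check if "ab" is a subsequence of "baacbaec"
Greedy scan:
  Position 0 ('b'): no match needed
  Position 1 ('a'): matches sub[0] = 'a'
  Position 2 ('a'): no match needed
  Position 3 ('c'): no match needed
  Position 4 ('b'): matches sub[1] = 'b'
  Position 5 ('a'): no match needed
  Position 6 ('e'): no match needed
  Position 7 ('c'): no match needed
All 2 characters matched => is a subsequence

1


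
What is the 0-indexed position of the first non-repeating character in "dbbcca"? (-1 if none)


Input: dbbcca
Character frequencies:
  'a': 1
  'b': 2
  'c': 2
  'd': 1
Scanning left to right for freq == 1:
  Position 0 ('d'): unique! => answer = 0

0


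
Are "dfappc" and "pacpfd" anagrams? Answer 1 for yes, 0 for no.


Strings: "dfappc", "pacpfd"
Sorted first:  acdfpp
Sorted second: acdfpp
Sorted forms match => anagrams

1


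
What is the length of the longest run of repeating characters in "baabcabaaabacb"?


Input: "baabcabaaabacb"
Scanning for longest run:
  Position 1 ('a'): new char, reset run to 1
  Position 2 ('a'): continues run of 'a', length=2
  Position 3 ('b'): new char, reset run to 1
  Position 4 ('c'): new char, reset run to 1
  Position 5 ('a'): new char, reset run to 1
  Position 6 ('b'): new char, reset run to 1
  Position 7 ('a'): new char, reset run to 1
  Position 8 ('a'): continues run of 'a', length=2
  Position 9 ('a'): continues run of 'a', length=3
  Position 10 ('b'): new char, reset run to 1
  Position 11 ('a'): new char, reset run to 1
  Position 12 ('c'): new char, reset run to 1
  Position 13 ('b'): new char, reset run to 1
Longest run: 'a' with length 3

3


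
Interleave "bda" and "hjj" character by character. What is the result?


Interleaving "bda" and "hjj":
  Position 0: 'b' from first, 'h' from second => "bh"
  Position 1: 'd' from first, 'j' from second => "dj"
  Position 2: 'a' from first, 'j' from second => "aj"
Result: bhdjaj

bhdjaj


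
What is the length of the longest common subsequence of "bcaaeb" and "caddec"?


LCS of "bcaaeb" and "caddec"
DP table:
           c    a    d    d    e    c
      0    0    0    0    0    0    0
  b   0    0    0    0    0    0    0
  c   0    1    1    1    1    1    1
  a   0    1    2    2    2    2    2
  a   0    1    2    2    2    2    2
  e   0    1    2    2    2    3    3
  b   0    1    2    2    2    3    3
LCS length = dp[6][6] = 3

3


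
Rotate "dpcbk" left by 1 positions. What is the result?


Input: "dpcbk", rotate left by 1
First 1 characters: "d"
Remaining characters: "pcbk"
Concatenate remaining + first: "pcbk" + "d" = "pcbkd"

pcbkd


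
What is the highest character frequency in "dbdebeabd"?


Input: dbdebeabd
Character counts:
  'a': 1
  'b': 3
  'd': 3
  'e': 2
Maximum frequency: 3

3


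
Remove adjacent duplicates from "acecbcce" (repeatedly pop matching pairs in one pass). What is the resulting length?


Input: acecbcce
Stack-based adjacent duplicate removal:
  Read 'a': push. Stack: a
  Read 'c': push. Stack: ac
  Read 'e': push. Stack: ace
  Read 'c': push. Stack: acec
  Read 'b': push. Stack: acecb
  Read 'c': push. Stack: acecbc
  Read 'c': matches stack top 'c' => pop. Stack: acecb
  Read 'e': push. Stack: acecbe
Final stack: "acecbe" (length 6)

6


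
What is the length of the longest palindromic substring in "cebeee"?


Input: "cebeee"
Checking substrings for palindromes:
  [1:4] "ebe" (len 3) => palindrome
  [3:6] "eee" (len 3) => palindrome
  [3:5] "ee" (len 2) => palindrome
  [4:6] "ee" (len 2) => palindrome
Longest palindromic substring: "ebe" with length 3

3


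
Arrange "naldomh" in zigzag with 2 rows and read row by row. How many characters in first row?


Zigzag "naldomh" into 2 rows:
Placing characters:
  'n' => row 0
  'a' => row 1
  'l' => row 0
  'd' => row 1
  'o' => row 0
  'm' => row 1
  'h' => row 0
Rows:
  Row 0: "nloh"
  Row 1: "adm"
First row length: 4

4


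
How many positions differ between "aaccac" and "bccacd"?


Comparing "aaccac" and "bccacd" position by position:
  Position 0: 'a' vs 'b' => DIFFER
  Position 1: 'a' vs 'c' => DIFFER
  Position 2: 'c' vs 'c' => same
  Position 3: 'c' vs 'a' => DIFFER
  Position 4: 'a' vs 'c' => DIFFER
  Position 5: 'c' vs 'd' => DIFFER
Positions that differ: 5

5


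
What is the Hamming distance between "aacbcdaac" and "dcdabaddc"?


Comparing "aacbcdaac" and "dcdabaddc" position by position:
  Position 0: 'a' vs 'd' => differ
  Position 1: 'a' vs 'c' => differ
  Position 2: 'c' vs 'd' => differ
  Position 3: 'b' vs 'a' => differ
  Position 4: 'c' vs 'b' => differ
  Position 5: 'd' vs 'a' => differ
  Position 6: 'a' vs 'd' => differ
  Position 7: 'a' vs 'd' => differ
  Position 8: 'c' vs 'c' => same
Total differences (Hamming distance): 8

8


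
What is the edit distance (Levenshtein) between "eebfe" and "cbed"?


Computing edit distance: "eebfe" -> "cbed"
DP table:
           c    b    e    d
      0    1    2    3    4
  e   1    1    2    2    3
  e   2    2    2    2    3
  b   3    3    2    3    3
  f   4    4    3    3    4
  e   5    5    4    3    4
Edit distance = dp[5][4] = 4

4


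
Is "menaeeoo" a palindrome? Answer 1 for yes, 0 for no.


Input: menaeeoo
Reversed: ooeeanem
  Compare pos 0 ('m') with pos 7 ('o'): MISMATCH
  Compare pos 1 ('e') with pos 6 ('o'): MISMATCH
  Compare pos 2 ('n') with pos 5 ('e'): MISMATCH
  Compare pos 3 ('a') with pos 4 ('e'): MISMATCH
Result: not a palindrome

0


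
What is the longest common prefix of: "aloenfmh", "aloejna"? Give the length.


Words: aloenfmh, aloejna
  Position 0: all 'a' => match
  Position 1: all 'l' => match
  Position 2: all 'o' => match
  Position 3: all 'e' => match
  Position 4: ('n', 'j') => mismatch, stop
LCP = "aloe" (length 4)

4


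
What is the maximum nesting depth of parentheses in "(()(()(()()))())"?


Input: "(()(()(()()))())"
Tracking depth:
  Position 0 '(': depth becomes 1
  Position 1 '(': depth becomes 2
  Position 2 ')': depth becomes 1
  Position 3 '(': depth becomes 2
  Position 4 '(': depth becomes 3
  Position 5 ')': depth becomes 2
  Position 6 '(': depth becomes 3
  Position 7 '(': depth becomes 4
  Position 8 ')': depth becomes 3
  Position 9 '(': depth becomes 4
  Position 10 ')': depth becomes 3
  Position 11 ')': depth becomes 2
  Position 12 ')': depth becomes 1
  Position 13 '(': depth becomes 2
  Position 14 ')': depth becomes 1
  Position 15 ')': depth becomes 0
Maximum depth reached: 4

4


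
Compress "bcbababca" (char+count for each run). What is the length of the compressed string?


Input: bcbababca
Runs:
  'b' x 1 => "b1"
  'c' x 1 => "c1"
  'b' x 1 => "b1"
  'a' x 1 => "a1"
  'b' x 1 => "b1"
  'a' x 1 => "a1"
  'b' x 1 => "b1"
  'c' x 1 => "c1"
  'a' x 1 => "a1"
Compressed: "b1c1b1a1b1a1b1c1a1"
Compressed length: 18

18


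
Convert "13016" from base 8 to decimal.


Input: "13016" in base 8
Positional expansion:
  Digit '1' (value 1) x 8^4 = 4096
  Digit '3' (value 3) x 8^3 = 1536
  Digit '0' (value 0) x 8^2 = 0
  Digit '1' (value 1) x 8^1 = 8
  Digit '6' (value 6) x 8^0 = 6
Sum = 5646

5646


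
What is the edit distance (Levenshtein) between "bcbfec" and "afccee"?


Computing edit distance: "bcbfec" -> "afccee"
DP table:
           a    f    c    c    e    e
      0    1    2    3    4    5    6
  b   1    1    2    3    4    5    6
  c   2    2    2    2    3    4    5
  b   3    3    3    3    3    4    5
  f   4    4    3    4    4    4    5
  e   5    5    4    4    5    4    4
  c   6    6    5    4    4    5    5
Edit distance = dp[6][6] = 5

5


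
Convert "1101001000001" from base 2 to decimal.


Input: "1101001000001" in base 2
Positional expansion:
  Digit '1' (value 1) x 2^12 = 4096
  Digit '1' (value 1) x 2^11 = 2048
  Digit '0' (value 0) x 2^10 = 0
  Digit '1' (value 1) x 2^9 = 512
  Digit '0' (value 0) x 2^8 = 0
  Digit '0' (value 0) x 2^7 = 0
  Digit '1' (value 1) x 2^6 = 64
  Digit '0' (value 0) x 2^5 = 0
  Digit '0' (value 0) x 2^4 = 0
  Digit '0' (value 0) x 2^3 = 0
  Digit '0' (value 0) x 2^2 = 0
  Digit '0' (value 0) x 2^1 = 0
  Digit '1' (value 1) x 2^0 = 1
Sum = 6721

6721


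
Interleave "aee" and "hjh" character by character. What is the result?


Interleaving "aee" and "hjh":
  Position 0: 'a' from first, 'h' from second => "ah"
  Position 1: 'e' from first, 'j' from second => "ej"
  Position 2: 'e' from first, 'h' from second => "eh"
Result: ahejeh

ahejeh


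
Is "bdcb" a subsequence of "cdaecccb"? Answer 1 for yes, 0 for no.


Check if "bdcb" is a subsequence of "cdaecccb"
Greedy scan:
  Position 0 ('c'): no match needed
  Position 1 ('d'): no match needed
  Position 2 ('a'): no match needed
  Position 3 ('e'): no match needed
  Position 4 ('c'): no match needed
  Position 5 ('c'): no match needed
  Position 6 ('c'): no match needed
  Position 7 ('b'): matches sub[0] = 'b'
Only matched 1/4 characters => not a subsequence

0


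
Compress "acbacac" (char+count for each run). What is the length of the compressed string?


Input: acbacac
Runs:
  'a' x 1 => "a1"
  'c' x 1 => "c1"
  'b' x 1 => "b1"
  'a' x 1 => "a1"
  'c' x 1 => "c1"
  'a' x 1 => "a1"
  'c' x 1 => "c1"
Compressed: "a1c1b1a1c1a1c1"
Compressed length: 14

14


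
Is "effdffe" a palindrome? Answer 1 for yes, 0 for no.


Input: effdffe
Reversed: effdffe
  Compare pos 0 ('e') with pos 6 ('e'): match
  Compare pos 1 ('f') with pos 5 ('f'): match
  Compare pos 2 ('f') with pos 4 ('f'): match
Result: palindrome

1


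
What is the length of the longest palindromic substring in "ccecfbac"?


Input: "ccecfbac"
Checking substrings for palindromes:
  [1:4] "cec" (len 3) => palindrome
  [0:2] "cc" (len 2) => palindrome
Longest palindromic substring: "cec" with length 3

3


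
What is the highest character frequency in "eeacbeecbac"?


Input: eeacbeecbac
Character counts:
  'a': 2
  'b': 2
  'c': 3
  'e': 4
Maximum frequency: 4

4


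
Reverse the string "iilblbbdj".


Input: iilblbbdj
Reading characters right to left:
  Position 8: 'j'
  Position 7: 'd'
  Position 6: 'b'
  Position 5: 'b'
  Position 4: 'l'
  Position 3: 'b'
  Position 2: 'l'
  Position 1: 'i'
  Position 0: 'i'
Reversed: jdbblblii

jdbblblii


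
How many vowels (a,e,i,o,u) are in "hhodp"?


Input: hhodp
Checking each character:
  'h' at position 0: consonant
  'h' at position 1: consonant
  'o' at position 2: vowel (running total: 1)
  'd' at position 3: consonant
  'p' at position 4: consonant
Total vowels: 1

1


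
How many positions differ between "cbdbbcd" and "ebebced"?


Comparing "cbdbbcd" and "ebebced" position by position:
  Position 0: 'c' vs 'e' => DIFFER
  Position 1: 'b' vs 'b' => same
  Position 2: 'd' vs 'e' => DIFFER
  Position 3: 'b' vs 'b' => same
  Position 4: 'b' vs 'c' => DIFFER
  Position 5: 'c' vs 'e' => DIFFER
  Position 6: 'd' vs 'd' => same
Positions that differ: 4

4


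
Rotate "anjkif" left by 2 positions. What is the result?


Input: "anjkif", rotate left by 2
First 2 characters: "an"
Remaining characters: "jkif"
Concatenate remaining + first: "jkif" + "an" = "jkifan"

jkifan


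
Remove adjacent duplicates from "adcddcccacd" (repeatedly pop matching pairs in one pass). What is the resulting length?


Input: adcddcccacd
Stack-based adjacent duplicate removal:
  Read 'a': push. Stack: a
  Read 'd': push. Stack: ad
  Read 'c': push. Stack: adc
  Read 'd': push. Stack: adcd
  Read 'd': matches stack top 'd' => pop. Stack: adc
  Read 'c': matches stack top 'c' => pop. Stack: ad
  Read 'c': push. Stack: adc
  Read 'c': matches stack top 'c' => pop. Stack: ad
  Read 'a': push. Stack: ada
  Read 'c': push. Stack: adac
  Read 'd': push. Stack: adacd
Final stack: "adacd" (length 5)

5


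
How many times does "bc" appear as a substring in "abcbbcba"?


Searching for "bc" in "abcbbcba"
Scanning each position:
  Position 0: "ab" => no
  Position 1: "bc" => MATCH
  Position 2: "cb" => no
  Position 3: "bb" => no
  Position 4: "bc" => MATCH
  Position 5: "cb" => no
  Position 6: "ba" => no
Total occurrences: 2

2


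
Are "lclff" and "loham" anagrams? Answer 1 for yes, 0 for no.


Strings: "lclff", "loham"
Sorted first:  cffll
Sorted second: ahlmo
Differ at position 0: 'c' vs 'a' => not anagrams

0


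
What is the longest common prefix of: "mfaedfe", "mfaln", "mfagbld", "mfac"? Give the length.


Words: mfaedfe, mfaln, mfagbld, mfac
  Position 0: all 'm' => match
  Position 1: all 'f' => match
  Position 2: all 'a' => match
  Position 3: ('e', 'l', 'g', 'c') => mismatch, stop
LCP = "mfa" (length 3)

3


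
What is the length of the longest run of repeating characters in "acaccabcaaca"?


Input: "acaccabcaaca"
Scanning for longest run:
  Position 1 ('c'): new char, reset run to 1
  Position 2 ('a'): new char, reset run to 1
  Position 3 ('c'): new char, reset run to 1
  Position 4 ('c'): continues run of 'c', length=2
  Position 5 ('a'): new char, reset run to 1
  Position 6 ('b'): new char, reset run to 1
  Position 7 ('c'): new char, reset run to 1
  Position 8 ('a'): new char, reset run to 1
  Position 9 ('a'): continues run of 'a', length=2
  Position 10 ('c'): new char, reset run to 1
  Position 11 ('a'): new char, reset run to 1
Longest run: 'c' with length 2

2


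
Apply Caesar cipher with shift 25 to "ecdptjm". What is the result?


Caesar cipher: shift "ecdptjm" by 25
  'e' (pos 4) + 25 = pos 3 = 'd'
  'c' (pos 2) + 25 = pos 1 = 'b'
  'd' (pos 3) + 25 = pos 2 = 'c'
  'p' (pos 15) + 25 = pos 14 = 'o'
  't' (pos 19) + 25 = pos 18 = 's'
  'j' (pos 9) + 25 = pos 8 = 'i'
  'm' (pos 12) + 25 = pos 11 = 'l'
Result: dbcosil

dbcosil


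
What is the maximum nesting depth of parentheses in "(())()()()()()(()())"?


Input: "(())()()()()()(()())"
Tracking depth:
  Position 0 '(': depth becomes 1
  Position 1 '(': depth becomes 2
  Position 2 ')': depth becomes 1
  Position 3 ')': depth becomes 0
  Position 4 '(': depth becomes 1
  Position 5 ')': depth becomes 0
  Position 6 '(': depth becomes 1
  Position 7 ')': depth becomes 0
  Position 8 '(': depth becomes 1
  Position 9 ')': depth becomes 0
  Position 10 '(': depth becomes 1
  Position 11 ')': depth becomes 0
  Position 12 '(': depth becomes 1
  Position 13 ')': depth becomes 0
  Position 14 '(': depth becomes 1
  Position 15 '(': depth becomes 2
  Position 16 ')': depth becomes 1
  Position 17 '(': depth becomes 2
  Position 18 ')': depth becomes 1
  Position 19 ')': depth becomes 0
Maximum depth reached: 2

2


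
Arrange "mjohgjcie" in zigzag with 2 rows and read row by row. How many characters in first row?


Zigzag "mjohgjcie" into 2 rows:
Placing characters:
  'm' => row 0
  'j' => row 1
  'o' => row 0
  'h' => row 1
  'g' => row 0
  'j' => row 1
  'c' => row 0
  'i' => row 1
  'e' => row 0
Rows:
  Row 0: "mogce"
  Row 1: "jhji"
First row length: 5

5


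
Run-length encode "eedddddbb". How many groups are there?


Input: eedddddbb
Scanning for consecutive runs:
  Group 1: 'e' x 2 (positions 0-1)
  Group 2: 'd' x 5 (positions 2-6)
  Group 3: 'b' x 2 (positions 7-8)
Total groups: 3

3


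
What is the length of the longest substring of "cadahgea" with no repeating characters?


Input: "cadahgea"
Sliding window (track last position of each char):
  Position 0 ('c'): window [0,0] length 1 -- new best
  Position 1 ('a'): window [0,1] length 2 -- new best
  Position 2 ('d'): window [0,2] length 3 -- new best
  Position 3 ('a'): repeat (last at 1), move window start to 2
  Position 3 ('a'): window [2,3] length 2
  Position 4 ('h'): window [2,4] length 3
  Position 5 ('g'): window [2,5] length 4 -- new best
  Position 6 ('e'): window [2,6] length 5 -- new best
  Position 7 ('a'): repeat (last at 3), move window start to 4
  Position 7 ('a'): window [4,7] length 4
Longest substring with no repeats: "dahge" with length 5

5


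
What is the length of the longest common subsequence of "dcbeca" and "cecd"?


LCS of "dcbeca" and "cecd"
DP table:
           c    e    c    d
      0    0    0    0    0
  d   0    0    0    0    1
  c   0    1    1    1    1
  b   0    1    1    1    1
  e   0    1    2    2    2
  c   0    1    2    3    3
  a   0    1    2    3    3
LCS length = dp[6][4] = 3

3


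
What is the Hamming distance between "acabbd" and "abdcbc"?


Comparing "acabbd" and "abdcbc" position by position:
  Position 0: 'a' vs 'a' => same
  Position 1: 'c' vs 'b' => differ
  Position 2: 'a' vs 'd' => differ
  Position 3: 'b' vs 'c' => differ
  Position 4: 'b' vs 'b' => same
  Position 5: 'd' vs 'c' => differ
Total differences (Hamming distance): 4

4


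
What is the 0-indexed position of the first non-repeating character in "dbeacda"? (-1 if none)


Input: dbeacda
Character frequencies:
  'a': 2
  'b': 1
  'c': 1
  'd': 2
  'e': 1
Scanning left to right for freq == 1:
  Position 0 ('d'): freq=2, skip
  Position 1 ('b'): unique! => answer = 1

1


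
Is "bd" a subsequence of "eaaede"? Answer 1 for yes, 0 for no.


Check if "bd" is a subsequence of "eaaede"
Greedy scan:
  Position 0 ('e'): no match needed
  Position 1 ('a'): no match needed
  Position 2 ('a'): no match needed
  Position 3 ('e'): no match needed
  Position 4 ('d'): no match needed
  Position 5 ('e'): no match needed
Only matched 0/2 characters => not a subsequence

0


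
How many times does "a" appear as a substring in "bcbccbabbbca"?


Searching for "a" in "bcbccbabbbca"
Scanning each position:
  Position 0: "b" => no
  Position 1: "c" => no
  Position 2: "b" => no
  Position 3: "c" => no
  Position 4: "c" => no
  Position 5: "b" => no
  Position 6: "a" => MATCH
  Position 7: "b" => no
  Position 8: "b" => no
  Position 9: "b" => no
  Position 10: "c" => no
  Position 11: "a" => MATCH
Total occurrences: 2

2


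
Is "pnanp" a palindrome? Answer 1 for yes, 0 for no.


Input: pnanp
Reversed: pnanp
  Compare pos 0 ('p') with pos 4 ('p'): match
  Compare pos 1 ('n') with pos 3 ('n'): match
Result: palindrome

1


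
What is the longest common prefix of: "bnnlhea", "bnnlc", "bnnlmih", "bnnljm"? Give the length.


Words: bnnlhea, bnnlc, bnnlmih, bnnljm
  Position 0: all 'b' => match
  Position 1: all 'n' => match
  Position 2: all 'n' => match
  Position 3: all 'l' => match
  Position 4: ('h', 'c', 'm', 'j') => mismatch, stop
LCP = "bnnl" (length 4)

4


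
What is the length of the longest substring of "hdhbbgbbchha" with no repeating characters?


Input: "hdhbbgbbchha"
Sliding window (track last position of each char):
  Position 0 ('h'): window [0,0] length 1 -- new best
  Position 1 ('d'): window [0,1] length 2 -- new best
  Position 2 ('h'): repeat (last at 0), move window start to 1
  Position 2 ('h'): window [1,2] length 2
  Position 3 ('b'): window [1,3] length 3 -- new best
  Position 4 ('b'): repeat (last at 3), move window start to 4
  Position 4 ('b'): window [4,4] length 1
  Position 5 ('g'): window [4,5] length 2
  Position 6 ('b'): repeat (last at 4), move window start to 5
  Position 6 ('b'): window [5,6] length 2
  Position 7 ('b'): repeat (last at 6), move window start to 7
  Position 7 ('b'): window [7,7] length 1
  Position 8 ('c'): window [7,8] length 2
  Position 9 ('h'): window [7,9] length 3
  Position 10 ('h'): repeat (last at 9), move window start to 10
  Position 10 ('h'): window [10,10] length 1
  Position 11 ('a'): window [10,11] length 2
Longest substring with no repeats: "dhb" with length 3

3


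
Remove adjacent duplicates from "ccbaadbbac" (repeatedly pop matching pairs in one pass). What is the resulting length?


Input: ccbaadbbac
Stack-based adjacent duplicate removal:
  Read 'c': push. Stack: c
  Read 'c': matches stack top 'c' => pop. Stack: (empty)
  Read 'b': push. Stack: b
  Read 'a': push. Stack: ba
  Read 'a': matches stack top 'a' => pop. Stack: b
  Read 'd': push. Stack: bd
  Read 'b': push. Stack: bdb
  Read 'b': matches stack top 'b' => pop. Stack: bd
  Read 'a': push. Stack: bda
  Read 'c': push. Stack: bdac
Final stack: "bdac" (length 4)

4


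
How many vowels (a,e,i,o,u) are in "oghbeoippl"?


Input: oghbeoippl
Checking each character:
  'o' at position 0: vowel (running total: 1)
  'g' at position 1: consonant
  'h' at position 2: consonant
  'b' at position 3: consonant
  'e' at position 4: vowel (running total: 2)
  'o' at position 5: vowel (running total: 3)
  'i' at position 6: vowel (running total: 4)
  'p' at position 7: consonant
  'p' at position 8: consonant
  'l' at position 9: consonant
Total vowels: 4

4


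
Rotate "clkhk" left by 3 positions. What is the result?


Input: "clkhk", rotate left by 3
First 3 characters: "clk"
Remaining characters: "hk"
Concatenate remaining + first: "hk" + "clk" = "hkclk"

hkclk


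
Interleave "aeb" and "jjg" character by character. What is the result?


Interleaving "aeb" and "jjg":
  Position 0: 'a' from first, 'j' from second => "aj"
  Position 1: 'e' from first, 'j' from second => "ej"
  Position 2: 'b' from first, 'g' from second => "bg"
Result: ajejbg

ajejbg


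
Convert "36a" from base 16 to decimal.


Input: "36a" in base 16
Positional expansion:
  Digit '3' (value 3) x 16^2 = 768
  Digit '6' (value 6) x 16^1 = 96
  Digit 'a' (value 10) x 16^0 = 10
Sum = 874

874


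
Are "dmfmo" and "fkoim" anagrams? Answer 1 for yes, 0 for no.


Strings: "dmfmo", "fkoim"
Sorted first:  dfmmo
Sorted second: fikmo
Differ at position 0: 'd' vs 'f' => not anagrams

0


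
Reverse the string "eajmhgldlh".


Input: eajmhgldlh
Reading characters right to left:
  Position 9: 'h'
  Position 8: 'l'
  Position 7: 'd'
  Position 6: 'l'
  Position 5: 'g'
  Position 4: 'h'
  Position 3: 'm'
  Position 2: 'j'
  Position 1: 'a'
  Position 0: 'e'
Reversed: hldlghmjae

hldlghmjae


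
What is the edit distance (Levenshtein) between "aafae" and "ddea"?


Computing edit distance: "aafae" -> "ddea"
DP table:
           d    d    e    a
      0    1    2    3    4
  a   1    1    2    3    3
  a   2    2    2    3    3
  f   3    3    3    3    4
  a   4    4    4    4    3
  e   5    5    5    4    4
Edit distance = dp[5][4] = 4

4


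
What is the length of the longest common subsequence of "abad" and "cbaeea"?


LCS of "abad" and "cbaeea"
DP table:
           c    b    a    e    e    a
      0    0    0    0    0    0    0
  a   0    0    0    1    1    1    1
  b   0    0    1    1    1    1    1
  a   0    0    1    2    2    2    2
  d   0    0    1    2    2    2    2
LCS length = dp[4][6] = 2

2


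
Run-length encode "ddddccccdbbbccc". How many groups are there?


Input: ddddccccdbbbccc
Scanning for consecutive runs:
  Group 1: 'd' x 4 (positions 0-3)
  Group 2: 'c' x 4 (positions 4-7)
  Group 3: 'd' x 1 (positions 8-8)
  Group 4: 'b' x 3 (positions 9-11)
  Group 5: 'c' x 3 (positions 12-14)
Total groups: 5

5


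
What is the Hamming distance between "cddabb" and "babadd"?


Comparing "cddabb" and "babadd" position by position:
  Position 0: 'c' vs 'b' => differ
  Position 1: 'd' vs 'a' => differ
  Position 2: 'd' vs 'b' => differ
  Position 3: 'a' vs 'a' => same
  Position 4: 'b' vs 'd' => differ
  Position 5: 'b' vs 'd' => differ
Total differences (Hamming distance): 5

5


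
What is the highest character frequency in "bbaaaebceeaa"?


Input: bbaaaebceeaa
Character counts:
  'a': 5
  'b': 3
  'c': 1
  'e': 3
Maximum frequency: 5

5


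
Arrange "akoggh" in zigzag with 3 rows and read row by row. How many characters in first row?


Zigzag "akoggh" into 3 rows:
Placing characters:
  'a' => row 0
  'k' => row 1
  'o' => row 2
  'g' => row 1
  'g' => row 0
  'h' => row 1
Rows:
  Row 0: "ag"
  Row 1: "kgh"
  Row 2: "o"
First row length: 2

2


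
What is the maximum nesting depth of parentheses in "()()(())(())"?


Input: "()()(())(())"
Tracking depth:
  Position 0 '(': depth becomes 1
  Position 1 ')': depth becomes 0
  Position 2 '(': depth becomes 1
  Position 3 ')': depth becomes 0
  Position 4 '(': depth becomes 1
  Position 5 '(': depth becomes 2
  Position 6 ')': depth becomes 1
  Position 7 ')': depth becomes 0
  Position 8 '(': depth becomes 1
  Position 9 '(': depth becomes 2
  Position 10 ')': depth becomes 1
  Position 11 ')': depth becomes 0
Maximum depth reached: 2

2


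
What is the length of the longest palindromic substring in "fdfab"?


Input: "fdfab"
Checking substrings for palindromes:
  [0:3] "fdf" (len 3) => palindrome
Longest palindromic substring: "fdf" with length 3

3


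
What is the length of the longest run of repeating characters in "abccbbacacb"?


Input: "abccbbacacb"
Scanning for longest run:
  Position 1 ('b'): new char, reset run to 1
  Position 2 ('c'): new char, reset run to 1
  Position 3 ('c'): continues run of 'c', length=2
  Position 4 ('b'): new char, reset run to 1
  Position 5 ('b'): continues run of 'b', length=2
  Position 6 ('a'): new char, reset run to 1
  Position 7 ('c'): new char, reset run to 1
  Position 8 ('a'): new char, reset run to 1
  Position 9 ('c'): new char, reset run to 1
  Position 10 ('b'): new char, reset run to 1
Longest run: 'c' with length 2

2


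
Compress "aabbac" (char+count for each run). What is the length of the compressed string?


Input: aabbac
Runs:
  'a' x 2 => "a2"
  'b' x 2 => "b2"
  'a' x 1 => "a1"
  'c' x 1 => "c1"
Compressed: "a2b2a1c1"
Compressed length: 8

8


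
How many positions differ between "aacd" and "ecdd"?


Comparing "aacd" and "ecdd" position by position:
  Position 0: 'a' vs 'e' => DIFFER
  Position 1: 'a' vs 'c' => DIFFER
  Position 2: 'c' vs 'd' => DIFFER
  Position 3: 'd' vs 'd' => same
Positions that differ: 3

3
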